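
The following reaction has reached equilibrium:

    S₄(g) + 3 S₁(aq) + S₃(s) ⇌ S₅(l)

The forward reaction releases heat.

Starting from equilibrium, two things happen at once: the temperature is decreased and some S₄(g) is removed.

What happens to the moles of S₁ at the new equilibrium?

cannot be determined

The forward reaction is exothermic. Lowering T favours the exothermic direction — shift to the right.
Removing S₄ (g), a reactant, drives the reaction to the left.
The two effects oppose each other, so the net shift — and hence the change in S₁ — cannot be determined from the given information.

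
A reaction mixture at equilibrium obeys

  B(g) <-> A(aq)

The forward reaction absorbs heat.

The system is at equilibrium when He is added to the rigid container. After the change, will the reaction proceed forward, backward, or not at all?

no shift

At constant volume, adding an inert gas leaves every reacting species' partial pressure unchanged, so Q is unchanged — no shift from this change.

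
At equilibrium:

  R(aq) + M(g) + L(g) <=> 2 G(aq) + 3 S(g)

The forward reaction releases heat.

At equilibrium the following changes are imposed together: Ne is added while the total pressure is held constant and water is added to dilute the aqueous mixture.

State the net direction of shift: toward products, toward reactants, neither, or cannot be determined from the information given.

Adding inert gas at constant total pressure expands the volume and lowers every reacting partial pressure. With Δn_gas = 3 − 2 = +1, Q moves away from K toward the side with fewer gas moles, so the system shifts toward the side with more gas moles — to the right.
Dilution lowers every aqueous concentration by the same factor. Δn_aq = 2 − 1 = +1, so the system shifts toward the side with more dissolved moles — to the right.
All effects act in the same direction — net shift to the right.

right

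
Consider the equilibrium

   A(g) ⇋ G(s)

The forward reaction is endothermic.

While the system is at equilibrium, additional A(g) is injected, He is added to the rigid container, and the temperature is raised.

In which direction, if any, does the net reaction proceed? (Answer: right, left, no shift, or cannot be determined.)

Adding A (g), a reactant, drives the reaction to the right.
At constant volume, adding an inert gas leaves every reacting species' partial pressure unchanged, so Q is unchanged — no shift from this change.
The forward reaction is endothermic. Raising T favours the endothermic direction — shift to the right.
Only the nonzero effect(s) matter; the net shift is to the right.

right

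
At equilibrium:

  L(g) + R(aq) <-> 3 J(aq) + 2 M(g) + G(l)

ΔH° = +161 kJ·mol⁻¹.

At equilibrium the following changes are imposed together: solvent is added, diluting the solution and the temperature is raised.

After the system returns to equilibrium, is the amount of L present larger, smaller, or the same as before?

decreases

Dilution lowers every aqueous concentration by the same factor. Δn_aq = 3 − 1 = +2, so the system shifts toward the side with more dissolved moles — to the right.
The forward reaction is endothermic. Raising T favours the endothermic direction — shift to the right.
The net shift is to the right. L is a reactant, so its amount decreases.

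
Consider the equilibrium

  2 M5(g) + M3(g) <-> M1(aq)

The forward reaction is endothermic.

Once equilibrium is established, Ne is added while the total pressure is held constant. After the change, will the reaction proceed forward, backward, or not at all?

Adding inert gas at constant total pressure expands the volume and lowers every reacting partial pressure. With Δn_gas = 0 − 3 = -3, Q moves away from K toward the side with fewer gas moles, so the system shifts toward the side with more gas moles — to the left.

left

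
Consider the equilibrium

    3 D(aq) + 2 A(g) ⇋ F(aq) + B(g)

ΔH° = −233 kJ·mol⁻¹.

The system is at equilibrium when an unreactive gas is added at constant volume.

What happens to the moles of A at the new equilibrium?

At constant volume, adding an inert gas leaves every reacting species' partial pressure unchanged, so Q is unchanged — no shift from this change.
No net shift occurs, so the amount of A is unchanged.

unchanged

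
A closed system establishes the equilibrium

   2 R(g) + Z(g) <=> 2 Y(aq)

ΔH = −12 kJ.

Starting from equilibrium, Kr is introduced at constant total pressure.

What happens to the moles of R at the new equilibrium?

increases

Adding inert gas at constant total pressure expands the volume and lowers every reacting partial pressure. With Δn_gas = 0 − 3 = -3, Q moves away from K toward the side with fewer gas moles, so the system shifts toward the side with more gas moles — to the left.
The net shift is to the left. R is a reactant, so its amount increases.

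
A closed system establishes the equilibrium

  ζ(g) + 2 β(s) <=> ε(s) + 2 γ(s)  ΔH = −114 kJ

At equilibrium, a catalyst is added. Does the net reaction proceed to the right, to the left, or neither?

no shift

A catalyst speeds both forward and reverse rates equally; it changes neither Q nor K — no shift from this change.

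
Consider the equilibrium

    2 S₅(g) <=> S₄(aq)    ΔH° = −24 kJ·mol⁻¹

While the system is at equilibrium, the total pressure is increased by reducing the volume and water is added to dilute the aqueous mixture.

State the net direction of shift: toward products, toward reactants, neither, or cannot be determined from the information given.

right

Gas moles: reactants 2, products 0 (Δn_gas = -2). Compression shifts the system toward the side with fewer moles of gas — to the right.
Dilution lowers every aqueous concentration by the same factor. Δn_aq = 1 − 0 = +1, so the system shifts toward the side with more dissolved moles — to the right.
All effects act in the same direction — net shift to the right.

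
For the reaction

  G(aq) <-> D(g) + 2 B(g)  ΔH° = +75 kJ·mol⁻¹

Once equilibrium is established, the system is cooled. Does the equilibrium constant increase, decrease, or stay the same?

K depends on temperature via the van 't Hoff relation. The forward reaction is endothermic, so lowering T decreases K.

decreases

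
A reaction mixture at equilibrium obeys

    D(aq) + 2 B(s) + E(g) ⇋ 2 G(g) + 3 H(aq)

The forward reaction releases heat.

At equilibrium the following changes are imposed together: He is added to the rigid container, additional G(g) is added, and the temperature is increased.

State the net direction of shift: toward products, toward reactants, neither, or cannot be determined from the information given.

At constant volume, adding an inert gas leaves every reacting species' partial pressure unchanged, so Q is unchanged — no shift from this change.
Adding G (g), a product, drives the reaction to the left.
The forward reaction is exothermic. Raising T favours the endothermic direction — shift to the left.
Only the nonzero effect(s) matter; the net shift is to the left.

left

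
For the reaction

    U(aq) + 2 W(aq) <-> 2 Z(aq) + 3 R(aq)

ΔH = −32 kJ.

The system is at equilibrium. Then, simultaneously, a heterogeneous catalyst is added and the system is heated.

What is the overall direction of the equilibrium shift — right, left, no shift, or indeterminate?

left

A catalyst speeds both forward and reverse rates equally; it changes neither Q nor K — no shift from this change.
The forward reaction is exothermic. Raising T favours the endothermic direction — shift to the left.
Only the nonzero effect(s) matter; the net shift is to the left.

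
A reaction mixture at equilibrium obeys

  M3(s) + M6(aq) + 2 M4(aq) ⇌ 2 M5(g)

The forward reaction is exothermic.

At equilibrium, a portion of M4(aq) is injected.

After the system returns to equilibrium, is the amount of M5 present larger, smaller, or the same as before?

increases

Adding M4 (aq), a reactant, drives the reaction to the right.
The net shift is to the right. M5 is a product, so its amount increases.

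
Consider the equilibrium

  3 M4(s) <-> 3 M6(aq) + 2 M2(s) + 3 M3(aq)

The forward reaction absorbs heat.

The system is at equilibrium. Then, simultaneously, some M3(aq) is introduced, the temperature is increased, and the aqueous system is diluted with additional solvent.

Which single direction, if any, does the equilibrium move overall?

Adding M3 (aq), a product, drives the reaction to the left.
The forward reaction is endothermic. Raising T favours the endothermic direction — shift to the right.
Dilution lowers every aqueous concentration by the same factor. Δn_aq = 6 − 0 = +6, so the system shifts toward the side with more dissolved moles — to the right.
The individual effects push in opposite directions; without quantitative information the net direction cannot be determined.

cannot be determined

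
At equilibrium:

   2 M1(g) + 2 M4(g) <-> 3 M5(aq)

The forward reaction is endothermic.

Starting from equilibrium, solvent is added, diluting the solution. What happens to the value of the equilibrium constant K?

The equilibrium constant depends only on temperature. This perturbation may move the position of equilibrium, but since T is unchanged, K itself is unchanged.

unchanged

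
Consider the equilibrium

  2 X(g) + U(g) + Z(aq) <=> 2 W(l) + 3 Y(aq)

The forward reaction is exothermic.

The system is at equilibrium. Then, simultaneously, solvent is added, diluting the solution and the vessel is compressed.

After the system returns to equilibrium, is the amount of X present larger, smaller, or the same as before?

Dilution lowers every aqueous concentration by the same factor. Δn_aq = 3 − 1 = +2, so the system shifts toward the side with more dissolved moles — to the right.
Gas moles: reactants 3, products 0 (Δn_gas = -3). Compression shifts the system toward the side with fewer moles of gas — to the right.
The net shift is to the right. X is a reactant, so its amount decreases.

decreases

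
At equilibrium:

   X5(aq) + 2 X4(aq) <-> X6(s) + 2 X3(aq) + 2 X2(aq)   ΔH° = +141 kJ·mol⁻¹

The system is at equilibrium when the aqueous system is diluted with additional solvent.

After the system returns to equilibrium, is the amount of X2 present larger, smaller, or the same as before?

Dilution lowers every aqueous concentration by the same factor. Δn_aq = 4 − 3 = +1, so the system shifts toward the side with more dissolved moles — to the right.
The net shift is to the right. X2 is a product, so its amount increases.

increases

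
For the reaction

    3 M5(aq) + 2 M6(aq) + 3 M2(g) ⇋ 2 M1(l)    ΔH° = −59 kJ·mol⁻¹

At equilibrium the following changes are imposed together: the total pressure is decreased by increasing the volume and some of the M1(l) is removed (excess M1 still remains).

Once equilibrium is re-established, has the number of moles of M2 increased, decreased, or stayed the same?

Gas moles: reactants 3, products 0 (Δn_gas = -3). Expansion shifts the system toward the side with more moles of gas — to the left.
M1 is a pure liquid; its activity is 1 regardless of amount, so Q is unaffected — no shift from this change.
The net shift is to the left. M2 is a reactant, so its amount increases.

increases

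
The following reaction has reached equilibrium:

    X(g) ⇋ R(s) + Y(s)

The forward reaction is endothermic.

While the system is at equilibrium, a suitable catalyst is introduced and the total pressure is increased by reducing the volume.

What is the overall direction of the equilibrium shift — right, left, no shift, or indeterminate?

A catalyst speeds both forward and reverse rates equally; it changes neither Q nor K — no shift from this change.
Gas moles: reactants 1, products 0 (Δn_gas = -1). Compression shifts the system toward the side with fewer moles of gas — to the right.
Only the nonzero effect(s) matter; the net shift is to the right.

right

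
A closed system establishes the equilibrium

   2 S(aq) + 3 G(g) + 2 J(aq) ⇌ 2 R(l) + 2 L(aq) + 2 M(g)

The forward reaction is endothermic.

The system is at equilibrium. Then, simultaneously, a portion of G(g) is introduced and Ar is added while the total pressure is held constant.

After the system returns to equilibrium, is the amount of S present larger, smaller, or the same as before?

Adding G (g), a reactant, drives the reaction to the right.
Adding inert gas at constant total pressure expands the volume and lowers every reacting partial pressure. With Δn_gas = 2 − 3 = -1, Q moves away from K toward the side with fewer gas moles, so the system shifts toward the side with more gas moles — to the left.
The two effects oppose each other, so the net shift — and hence the change in S — cannot be determined from the given information.

cannot be determined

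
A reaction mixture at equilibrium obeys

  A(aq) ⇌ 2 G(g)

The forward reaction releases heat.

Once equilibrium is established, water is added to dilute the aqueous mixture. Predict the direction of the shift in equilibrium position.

left

Dilution lowers every aqueous concentration by the same factor. Δn_aq = 0 − 1 = -1, so the system shifts toward the side with more dissolved moles — to the left.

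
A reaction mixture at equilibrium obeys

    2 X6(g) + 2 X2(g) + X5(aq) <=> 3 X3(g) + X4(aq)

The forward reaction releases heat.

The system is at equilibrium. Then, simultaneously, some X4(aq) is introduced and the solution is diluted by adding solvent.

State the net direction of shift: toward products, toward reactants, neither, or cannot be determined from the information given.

left

Adding X4 (aq), a product, drives the reaction to the left.
Dilution scales every aqueous concentration by the same factor. Δn_aq = 1 − 1 = 0, so Q is unchanged — no shift.
Only the nonzero effect(s) matter; the net shift is to the left.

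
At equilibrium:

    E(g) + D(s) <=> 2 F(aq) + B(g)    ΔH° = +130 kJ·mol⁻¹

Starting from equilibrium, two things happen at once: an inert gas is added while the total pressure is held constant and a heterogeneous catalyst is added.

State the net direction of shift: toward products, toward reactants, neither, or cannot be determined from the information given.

Adding inert gas at constant total pressure expands the volume, scaling every reacting partial pressure by the same factor. Δn_gas = 1 − 1 = 0, so Q is unchanged — no shift.
A catalyst speeds both forward and reverse rates equally; it changes neither Q nor K — no shift from this change.
None of the changes alters Q relative to K, so there is no net shift.

no shift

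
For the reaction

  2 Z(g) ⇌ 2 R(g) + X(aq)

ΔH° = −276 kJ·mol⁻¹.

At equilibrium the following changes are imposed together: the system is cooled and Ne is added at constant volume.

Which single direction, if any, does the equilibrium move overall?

The forward reaction is exothermic. Lowering T favours the exothermic direction — shift to the right.
At constant volume, adding an inert gas leaves every reacting species' partial pressure unchanged, so Q is unchanged — no shift from this change.
Only the nonzero effect(s) matter; the net shift is to the right.

right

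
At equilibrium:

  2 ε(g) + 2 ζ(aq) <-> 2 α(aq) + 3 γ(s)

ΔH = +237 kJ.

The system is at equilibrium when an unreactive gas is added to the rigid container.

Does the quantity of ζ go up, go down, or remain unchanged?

At constant volume, adding an inert gas leaves every reacting species' partial pressure unchanged, so Q is unchanged — no shift from this change.
No net shift occurs, so the amount of ζ is unchanged.

unchanged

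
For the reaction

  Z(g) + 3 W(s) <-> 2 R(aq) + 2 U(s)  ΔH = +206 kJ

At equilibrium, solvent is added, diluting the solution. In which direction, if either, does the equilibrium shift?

right

Dilution lowers every aqueous concentration by the same factor. Δn_aq = 2 − 0 = +2, so the system shifts toward the side with more dissolved moles — to the right.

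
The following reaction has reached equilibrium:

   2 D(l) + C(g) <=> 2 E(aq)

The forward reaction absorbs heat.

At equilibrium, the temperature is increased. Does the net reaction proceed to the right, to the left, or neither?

The forward reaction is endothermic. Raising T favours the endothermic direction — shift to the right.

right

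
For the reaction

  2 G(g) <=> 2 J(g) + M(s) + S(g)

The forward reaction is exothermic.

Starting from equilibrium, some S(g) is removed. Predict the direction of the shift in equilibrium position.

Removing S (g), a product, drives the reaction to the right.

right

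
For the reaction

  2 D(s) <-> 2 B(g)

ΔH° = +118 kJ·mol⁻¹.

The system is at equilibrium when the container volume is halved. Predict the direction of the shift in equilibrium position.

Gas moles: reactants 0, products 2 (Δn_gas = +2). Compression shifts the system toward the side with fewer moles of gas — to the left.

left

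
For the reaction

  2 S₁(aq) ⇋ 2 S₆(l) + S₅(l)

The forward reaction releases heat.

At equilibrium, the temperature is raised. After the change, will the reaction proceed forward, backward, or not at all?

left

The forward reaction is exothermic. Raising T favours the endothermic direction — shift to the left.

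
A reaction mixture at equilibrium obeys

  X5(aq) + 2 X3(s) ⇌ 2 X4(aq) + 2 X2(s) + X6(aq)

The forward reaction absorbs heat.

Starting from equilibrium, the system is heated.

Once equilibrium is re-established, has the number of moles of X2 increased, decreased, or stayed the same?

increases

The forward reaction is endothermic. Raising T favours the endothermic direction — shift to the right.
The net shift is to the right. X2 is a product, so its amount increases.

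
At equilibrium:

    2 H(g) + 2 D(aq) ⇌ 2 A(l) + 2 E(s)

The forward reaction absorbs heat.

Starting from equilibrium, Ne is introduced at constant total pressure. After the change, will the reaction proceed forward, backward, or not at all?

left

Adding inert gas at constant total pressure expands the volume and lowers every reacting partial pressure. With Δn_gas = 0 − 2 = -2, Q moves away from K toward the side with fewer gas moles, so the system shifts toward the side with more gas moles — to the left.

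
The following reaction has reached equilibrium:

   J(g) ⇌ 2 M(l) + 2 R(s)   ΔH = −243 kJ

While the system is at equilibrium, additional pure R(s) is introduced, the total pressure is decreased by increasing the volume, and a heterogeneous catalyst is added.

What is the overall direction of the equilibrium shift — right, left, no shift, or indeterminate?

left

R is a pure solid; its activity is 1 regardless of amount, so Q is unaffected — no shift from this change.
Gas moles: reactants 1, products 0 (Δn_gas = -1). Expansion shifts the system toward the side with more moles of gas — to the left.
A catalyst speeds both forward and reverse rates equally; it changes neither Q nor K — no shift from this change.
Only the nonzero effect(s) matter; the net shift is to the left.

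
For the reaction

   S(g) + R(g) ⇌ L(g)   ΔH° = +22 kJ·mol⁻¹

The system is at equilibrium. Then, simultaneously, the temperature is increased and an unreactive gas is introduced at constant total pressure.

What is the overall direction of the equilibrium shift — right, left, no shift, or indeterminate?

The forward reaction is endothermic. Raising T favours the endothermic direction — shift to the right.
Adding inert gas at constant total pressure expands the volume and lowers every reacting partial pressure. With Δn_gas = 1 − 2 = -1, Q moves away from K toward the side with fewer gas moles, so the system shifts toward the side with more gas moles — to the left.
The individual effects push in opposite directions; without quantitative information the net direction cannot be determined.

cannot be determined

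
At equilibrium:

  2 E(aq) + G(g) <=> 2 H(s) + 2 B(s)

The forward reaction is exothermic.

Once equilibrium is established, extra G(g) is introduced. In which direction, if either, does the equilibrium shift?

right

Adding G (g), a reactant, drives the reaction to the right.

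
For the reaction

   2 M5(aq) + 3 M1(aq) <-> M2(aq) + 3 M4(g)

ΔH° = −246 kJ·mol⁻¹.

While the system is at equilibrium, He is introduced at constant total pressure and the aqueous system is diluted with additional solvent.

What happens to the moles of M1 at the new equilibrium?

Adding inert gas at constant total pressure expands the volume and lowers every reacting partial pressure. With Δn_gas = 3 − 0 = +3, Q moves away from K toward the side with fewer gas moles, so the system shifts toward the side with more gas moles — to the right.
Dilution lowers every aqueous concentration by the same factor. Δn_aq = 1 − 5 = -4, so the system shifts toward the side with more dissolved moles — to the left.
The two effects oppose each other, so the net shift — and hence the change in M1 — cannot be determined from the given information.

cannot be determined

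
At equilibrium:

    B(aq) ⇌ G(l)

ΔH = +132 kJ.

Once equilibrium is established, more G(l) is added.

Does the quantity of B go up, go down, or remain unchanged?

G is a pure liquid; its activity is 1 regardless of amount, so Q is unaffected — no shift from this change.
No net shift occurs, so the amount of B is unchanged.

unchanged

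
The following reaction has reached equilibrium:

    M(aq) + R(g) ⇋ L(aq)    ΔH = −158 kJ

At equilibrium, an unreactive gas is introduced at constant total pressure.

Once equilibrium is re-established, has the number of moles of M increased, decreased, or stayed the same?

increases

Adding inert gas at constant total pressure expands the volume and lowers every reacting partial pressure. With Δn_gas = 0 − 1 = -1, Q moves away from K toward the side with fewer gas moles, so the system shifts toward the side with more gas moles — to the left.
The net shift is to the left. M is a reactant, so its amount increases.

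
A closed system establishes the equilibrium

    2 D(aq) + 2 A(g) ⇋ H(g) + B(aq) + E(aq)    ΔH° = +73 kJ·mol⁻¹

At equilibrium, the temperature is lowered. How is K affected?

decreases

K depends on temperature via the van 't Hoff relation. The forward reaction is endothermic, so lowering T decreases K.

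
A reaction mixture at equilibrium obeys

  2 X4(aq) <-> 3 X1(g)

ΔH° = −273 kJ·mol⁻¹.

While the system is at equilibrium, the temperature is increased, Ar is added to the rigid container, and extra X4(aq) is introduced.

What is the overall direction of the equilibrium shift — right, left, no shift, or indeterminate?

cannot be determined

The forward reaction is exothermic. Raising T favours the endothermic direction — shift to the left.
At constant volume, adding an inert gas leaves every reacting species' partial pressure unchanged, so Q is unchanged — no shift from this change.
Adding X4 (aq), a reactant, drives the reaction to the right.
The individual effects push in opposite directions; without quantitative information the net direction cannot be determined.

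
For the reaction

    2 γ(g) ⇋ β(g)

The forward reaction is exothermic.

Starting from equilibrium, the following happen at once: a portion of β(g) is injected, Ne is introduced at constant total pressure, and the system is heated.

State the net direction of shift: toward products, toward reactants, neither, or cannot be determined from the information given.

Adding β (g), a product, drives the reaction to the left.
Adding inert gas at constant total pressure expands the volume and lowers every reacting partial pressure. With Δn_gas = 1 − 2 = -1, Q moves away from K toward the side with fewer gas moles, so the system shifts toward the side with more gas moles — to the left.
The forward reaction is exothermic. Raising T favours the endothermic direction — shift to the left.
All effects act in the same direction — net shift to the left.

left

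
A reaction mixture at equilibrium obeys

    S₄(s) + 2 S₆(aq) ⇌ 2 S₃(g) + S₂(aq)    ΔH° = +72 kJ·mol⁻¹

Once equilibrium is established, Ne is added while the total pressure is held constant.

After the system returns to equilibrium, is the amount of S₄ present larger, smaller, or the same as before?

Adding inert gas at constant total pressure expands the volume and lowers every reacting partial pressure. With Δn_gas = 2 − 0 = +2, Q moves away from K toward the side with fewer gas moles, so the system shifts toward the side with more gas moles — to the right.
The net shift is to the right. S₄ is a reactant, so its amount decreases.

decreases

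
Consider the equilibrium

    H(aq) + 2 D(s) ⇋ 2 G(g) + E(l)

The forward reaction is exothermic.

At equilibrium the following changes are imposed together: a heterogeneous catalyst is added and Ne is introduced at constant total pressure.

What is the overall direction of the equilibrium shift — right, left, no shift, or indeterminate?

right

A catalyst speeds both forward and reverse rates equally; it changes neither Q nor K — no shift from this change.
Adding inert gas at constant total pressure expands the volume and lowers every reacting partial pressure. With Δn_gas = 2 − 0 = +2, Q moves away from K toward the side with fewer gas moles, so the system shifts toward the side with more gas moles — to the right.
Only the nonzero effect(s) matter; the net shift is to the right.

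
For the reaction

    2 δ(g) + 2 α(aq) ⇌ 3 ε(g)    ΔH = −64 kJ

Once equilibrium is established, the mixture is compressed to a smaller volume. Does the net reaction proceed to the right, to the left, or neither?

Gas moles: reactants 2, products 3 (Δn_gas = +1). Compression shifts the system toward the side with fewer moles of gas — to the left.

left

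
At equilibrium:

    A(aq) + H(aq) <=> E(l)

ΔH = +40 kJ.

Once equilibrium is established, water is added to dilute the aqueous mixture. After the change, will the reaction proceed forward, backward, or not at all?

left

Dilution lowers every aqueous concentration by the same factor. Δn_aq = 0 − 2 = -2, so the system shifts toward the side with more dissolved moles — to the left.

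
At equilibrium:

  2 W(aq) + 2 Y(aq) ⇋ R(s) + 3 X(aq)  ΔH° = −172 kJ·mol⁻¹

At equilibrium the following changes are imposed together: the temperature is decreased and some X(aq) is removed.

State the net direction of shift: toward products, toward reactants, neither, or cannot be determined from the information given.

The forward reaction is exothermic. Lowering T favours the exothermic direction — shift to the right.
Removing X (aq), a product, drives the reaction to the right.
All effects act in the same direction — net shift to the right.

right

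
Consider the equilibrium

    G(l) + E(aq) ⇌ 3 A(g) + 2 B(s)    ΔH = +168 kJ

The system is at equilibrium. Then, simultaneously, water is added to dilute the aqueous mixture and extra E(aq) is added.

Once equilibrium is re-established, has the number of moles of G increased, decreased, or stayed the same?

cannot be determined

Dilution lowers every aqueous concentration by the same factor. Δn_aq = 0 − 1 = -1, so the system shifts toward the side with more dissolved moles — to the left.
Adding E (aq), a reactant, drives the reaction to the right.
The two effects oppose each other, so the net shift — and hence the change in G — cannot be determined from the given information.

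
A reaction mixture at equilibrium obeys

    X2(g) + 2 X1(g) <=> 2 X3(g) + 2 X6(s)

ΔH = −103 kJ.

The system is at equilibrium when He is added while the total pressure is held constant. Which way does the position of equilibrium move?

left

Adding inert gas at constant total pressure expands the volume and lowers every reacting partial pressure. With Δn_gas = 2 − 3 = -1, Q moves away from K toward the side with fewer gas moles, so the system shifts toward the side with more gas moles — to the left.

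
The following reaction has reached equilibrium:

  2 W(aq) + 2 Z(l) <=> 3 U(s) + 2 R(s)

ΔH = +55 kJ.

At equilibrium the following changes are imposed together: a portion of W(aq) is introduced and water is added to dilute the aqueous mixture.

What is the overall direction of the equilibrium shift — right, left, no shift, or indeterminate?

Adding W (aq), a reactant, drives the reaction to the right.
Dilution lowers every aqueous concentration by the same factor. Δn_aq = 0 − 2 = -2, so the system shifts toward the side with more dissolved moles — to the left.
The individual effects push in opposite directions; without quantitative information the net direction cannot be determined.

cannot be determined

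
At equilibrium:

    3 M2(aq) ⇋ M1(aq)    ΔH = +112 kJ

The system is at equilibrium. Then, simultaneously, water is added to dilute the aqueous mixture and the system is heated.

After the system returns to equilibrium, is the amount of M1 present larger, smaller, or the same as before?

cannot be determined

Dilution lowers every aqueous concentration by the same factor. Δn_aq = 1 − 3 = -2, so the system shifts toward the side with more dissolved moles — to the left.
The forward reaction is endothermic. Raising T favours the endothermic direction — shift to the right.
The two effects oppose each other, so the net shift — and hence the change in M1 — cannot be determined from the given information.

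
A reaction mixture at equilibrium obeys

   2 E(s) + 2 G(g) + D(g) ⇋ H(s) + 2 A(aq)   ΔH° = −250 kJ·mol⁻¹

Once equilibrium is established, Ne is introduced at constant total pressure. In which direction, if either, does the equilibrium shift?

left

Adding inert gas at constant total pressure expands the volume and lowers every reacting partial pressure. With Δn_gas = 0 − 3 = -3, Q moves away from K toward the side with fewer gas moles, so the system shifts toward the side with more gas moles — to the left.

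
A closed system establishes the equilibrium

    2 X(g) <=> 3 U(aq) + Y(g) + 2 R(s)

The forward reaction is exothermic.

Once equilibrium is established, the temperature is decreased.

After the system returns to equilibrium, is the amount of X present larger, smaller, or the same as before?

decreases

The forward reaction is exothermic. Lowering T favours the exothermic direction — shift to the right.
The net shift is to the right. X is a reactant, so its amount decreases.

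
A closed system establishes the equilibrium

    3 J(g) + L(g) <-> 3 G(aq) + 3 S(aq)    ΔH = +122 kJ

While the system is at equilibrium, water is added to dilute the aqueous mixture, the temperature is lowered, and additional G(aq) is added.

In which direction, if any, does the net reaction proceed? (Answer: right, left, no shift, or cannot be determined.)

Dilution lowers every aqueous concentration by the same factor. Δn_aq = 6 − 0 = +6, so the system shifts toward the side with more dissolved moles — to the right.
The forward reaction is endothermic. Lowering T favours the exothermic direction — shift to the left.
Adding G (aq), a product, drives the reaction to the left.
The individual effects push in opposite directions; without quantitative information the net direction cannot be determined.

cannot be determined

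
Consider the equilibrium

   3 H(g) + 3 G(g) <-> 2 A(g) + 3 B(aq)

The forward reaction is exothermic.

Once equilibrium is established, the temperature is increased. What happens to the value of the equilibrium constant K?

decreases

K depends on temperature via the van 't Hoff relation. The forward reaction is exothermic, so raising T decreases K.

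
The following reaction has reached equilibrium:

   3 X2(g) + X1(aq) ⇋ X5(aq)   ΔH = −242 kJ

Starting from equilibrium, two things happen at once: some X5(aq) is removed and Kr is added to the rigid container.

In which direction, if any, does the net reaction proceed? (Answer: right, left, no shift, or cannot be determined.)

right

Removing X5 (aq), a product, drives the reaction to the right.
At constant volume, adding an inert gas leaves every reacting species' partial pressure unchanged, so Q is unchanged — no shift from this change.
Only the nonzero effect(s) matter; the net shift is to the right.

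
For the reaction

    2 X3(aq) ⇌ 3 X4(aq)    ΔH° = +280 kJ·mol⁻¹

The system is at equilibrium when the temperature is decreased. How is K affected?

K depends on temperature via the van 't Hoff relation. The forward reaction is endothermic, so lowering T decreases K.

decreases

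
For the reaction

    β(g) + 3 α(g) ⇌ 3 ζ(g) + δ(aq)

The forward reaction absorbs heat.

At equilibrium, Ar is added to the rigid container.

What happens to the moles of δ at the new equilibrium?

At constant volume, adding an inert gas leaves every reacting species' partial pressure unchanged, so Q is unchanged — no shift from this change.
No net shift occurs, so the amount of δ is unchanged.

unchanged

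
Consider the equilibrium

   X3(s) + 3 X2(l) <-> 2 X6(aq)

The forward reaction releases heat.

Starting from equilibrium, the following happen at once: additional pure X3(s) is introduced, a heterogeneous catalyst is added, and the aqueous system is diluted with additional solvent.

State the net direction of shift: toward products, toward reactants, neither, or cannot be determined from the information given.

right

X3 is a pure solid; its activity is 1 regardless of amount, so Q is unaffected — no shift from this change.
A catalyst speeds both forward and reverse rates equally; it changes neither Q nor K — no shift from this change.
Dilution lowers every aqueous concentration by the same factor. Δn_aq = 2 − 0 = +2, so the system shifts toward the side with more dissolved moles — to the right.
Only the nonzero effect(s) matter; the net shift is to the right.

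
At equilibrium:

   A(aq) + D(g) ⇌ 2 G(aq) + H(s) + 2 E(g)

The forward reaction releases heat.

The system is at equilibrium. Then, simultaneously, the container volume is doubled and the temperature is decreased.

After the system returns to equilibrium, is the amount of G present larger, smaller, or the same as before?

Gas moles: reactants 1, products 2 (Δn_gas = +1). Expansion shifts the system toward the side with more moles of gas — to the right.
The forward reaction is exothermic. Lowering T favours the exothermic direction — shift to the right.
The net shift is to the right. G is a product, so its amount increases.

increases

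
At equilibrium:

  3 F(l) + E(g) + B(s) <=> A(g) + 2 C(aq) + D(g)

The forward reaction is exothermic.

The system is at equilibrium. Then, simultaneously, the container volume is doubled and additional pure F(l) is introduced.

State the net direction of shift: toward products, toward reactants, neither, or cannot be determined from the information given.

Gas moles: reactants 1, products 2 (Δn_gas = +1). Expansion shifts the system toward the side with more moles of gas — to the right.
F is a pure liquid; its activity is 1 regardless of amount, so Q is unaffected — no shift from this change.
Only the nonzero effect(s) matter; the net shift is to the right.

right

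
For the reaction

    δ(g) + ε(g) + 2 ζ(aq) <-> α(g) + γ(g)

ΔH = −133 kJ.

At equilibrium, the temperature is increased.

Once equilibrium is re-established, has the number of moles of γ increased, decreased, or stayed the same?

decreases

The forward reaction is exothermic. Raising T favours the endothermic direction — shift to the left.
The net shift is to the left. γ is a product, so its amount decreases.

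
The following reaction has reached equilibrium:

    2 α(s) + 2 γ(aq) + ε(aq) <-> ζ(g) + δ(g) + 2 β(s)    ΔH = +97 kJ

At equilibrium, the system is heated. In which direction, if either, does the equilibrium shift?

The forward reaction is endothermic. Raising T favours the endothermic direction — shift to the right.

right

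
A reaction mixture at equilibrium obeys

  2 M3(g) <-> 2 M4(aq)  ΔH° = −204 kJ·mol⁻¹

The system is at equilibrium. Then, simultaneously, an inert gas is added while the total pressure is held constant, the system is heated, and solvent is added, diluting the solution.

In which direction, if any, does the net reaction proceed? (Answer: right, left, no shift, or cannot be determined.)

cannot be determined

Adding inert gas at constant total pressure expands the volume and lowers every reacting partial pressure. With Δn_gas = 0 − 2 = -2, Q moves away from K toward the side with fewer gas moles, so the system shifts toward the side with more gas moles — to the left.
The forward reaction is exothermic. Raising T favours the endothermic direction — shift to the left.
Dilution lowers every aqueous concentration by the same factor. Δn_aq = 2 − 0 = +2, so the system shifts toward the side with more dissolved moles — to the right.
The individual effects push in opposite directions; without quantitative information the net direction cannot be determined.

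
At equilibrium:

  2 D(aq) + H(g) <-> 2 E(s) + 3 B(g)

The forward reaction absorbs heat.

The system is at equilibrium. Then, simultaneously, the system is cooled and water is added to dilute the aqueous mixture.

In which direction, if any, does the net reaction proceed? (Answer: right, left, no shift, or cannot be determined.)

The forward reaction is endothermic. Lowering T favours the exothermic direction — shift to the left.
Dilution lowers every aqueous concentration by the same factor. Δn_aq = 0 − 2 = -2, so the system shifts toward the side with more dissolved moles — to the left.
All effects act in the same direction — net shift to the left.

left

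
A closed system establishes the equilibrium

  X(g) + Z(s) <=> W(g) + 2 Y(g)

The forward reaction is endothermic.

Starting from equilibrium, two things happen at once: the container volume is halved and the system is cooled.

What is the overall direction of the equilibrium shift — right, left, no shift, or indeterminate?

Gas moles: reactants 1, products 3 (Δn_gas = +2). Compression shifts the system toward the side with fewer moles of gas — to the left.
The forward reaction is endothermic. Lowering T favours the exothermic direction — shift to the left.
All effects act in the same direction — net shift to the left.

left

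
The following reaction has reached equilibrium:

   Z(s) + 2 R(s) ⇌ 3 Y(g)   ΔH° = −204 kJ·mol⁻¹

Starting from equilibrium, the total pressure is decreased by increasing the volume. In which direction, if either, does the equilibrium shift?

right

Gas moles: reactants 0, products 3 (Δn_gas = +3). Expansion shifts the system toward the side with more moles of gas — to the right.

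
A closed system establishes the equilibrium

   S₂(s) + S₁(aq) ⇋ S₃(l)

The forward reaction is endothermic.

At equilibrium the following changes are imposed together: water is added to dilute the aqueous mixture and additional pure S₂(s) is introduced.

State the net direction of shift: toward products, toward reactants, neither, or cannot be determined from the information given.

left

Dilution lowers every aqueous concentration by the same factor. Δn_aq = 0 − 1 = -1, so the system shifts toward the side with more dissolved moles — to the left.
S₂ is a pure solid; its activity is 1 regardless of amount, so Q is unaffected — no shift from this change.
Only the nonzero effect(s) matter; the net shift is to the left.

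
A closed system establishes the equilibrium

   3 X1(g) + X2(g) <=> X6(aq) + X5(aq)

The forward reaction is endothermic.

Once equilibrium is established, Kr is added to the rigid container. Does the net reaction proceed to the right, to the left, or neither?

no shift

At constant volume, adding an inert gas leaves every reacting species' partial pressure unchanged, so Q is unchanged — no shift from this change.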